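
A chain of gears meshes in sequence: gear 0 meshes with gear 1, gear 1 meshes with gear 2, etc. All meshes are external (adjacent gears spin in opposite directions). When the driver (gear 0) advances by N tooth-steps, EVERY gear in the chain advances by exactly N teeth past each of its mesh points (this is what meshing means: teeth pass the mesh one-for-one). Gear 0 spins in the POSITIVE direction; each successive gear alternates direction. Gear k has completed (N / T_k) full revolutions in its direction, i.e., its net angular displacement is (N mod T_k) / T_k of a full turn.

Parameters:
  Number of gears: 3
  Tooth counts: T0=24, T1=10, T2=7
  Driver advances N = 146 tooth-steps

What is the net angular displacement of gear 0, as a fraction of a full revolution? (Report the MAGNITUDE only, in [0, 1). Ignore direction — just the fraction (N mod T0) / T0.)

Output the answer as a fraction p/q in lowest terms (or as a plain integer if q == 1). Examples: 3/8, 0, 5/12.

Chain of 3 gears, tooth counts: [24, 10, 7]
  gear 0: T0=24, direction=positive, advance = 146 mod 24 = 2 teeth = 2/24 turn
  gear 1: T1=10, direction=negative, advance = 146 mod 10 = 6 teeth = 6/10 turn
  gear 2: T2=7, direction=positive, advance = 146 mod 7 = 6 teeth = 6/7 turn
Gear 0: 146 mod 24 = 2
Fraction = 2 / 24 = 1/12 (gcd(2,24)=2) = 1/12

Answer: 1/12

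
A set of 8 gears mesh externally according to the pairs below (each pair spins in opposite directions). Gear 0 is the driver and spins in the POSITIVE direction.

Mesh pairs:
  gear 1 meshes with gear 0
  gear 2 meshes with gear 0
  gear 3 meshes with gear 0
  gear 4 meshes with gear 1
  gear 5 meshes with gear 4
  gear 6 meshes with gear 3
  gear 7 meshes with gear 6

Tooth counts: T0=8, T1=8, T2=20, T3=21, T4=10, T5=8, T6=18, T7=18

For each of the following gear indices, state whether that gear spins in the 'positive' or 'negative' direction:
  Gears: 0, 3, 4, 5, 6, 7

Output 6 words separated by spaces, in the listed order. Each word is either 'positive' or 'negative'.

Gear 0 (driver): positive (depth 0)
  gear 1: meshes with gear 0 -> depth 1 -> negative (opposite of gear 0)
  gear 2: meshes with gear 0 -> depth 1 -> negative (opposite of gear 0)
  gear 3: meshes with gear 0 -> depth 1 -> negative (opposite of gear 0)
  gear 4: meshes with gear 1 -> depth 2 -> positive (opposite of gear 1)
  gear 5: meshes with gear 4 -> depth 3 -> negative (opposite of gear 4)
  gear 6: meshes with gear 3 -> depth 2 -> positive (opposite of gear 3)
  gear 7: meshes with gear 6 -> depth 3 -> negative (opposite of gear 6)
Queried indices 0, 3, 4, 5, 6, 7 -> positive, negative, positive, negative, positive, negative

Answer: positive negative positive negative positive negative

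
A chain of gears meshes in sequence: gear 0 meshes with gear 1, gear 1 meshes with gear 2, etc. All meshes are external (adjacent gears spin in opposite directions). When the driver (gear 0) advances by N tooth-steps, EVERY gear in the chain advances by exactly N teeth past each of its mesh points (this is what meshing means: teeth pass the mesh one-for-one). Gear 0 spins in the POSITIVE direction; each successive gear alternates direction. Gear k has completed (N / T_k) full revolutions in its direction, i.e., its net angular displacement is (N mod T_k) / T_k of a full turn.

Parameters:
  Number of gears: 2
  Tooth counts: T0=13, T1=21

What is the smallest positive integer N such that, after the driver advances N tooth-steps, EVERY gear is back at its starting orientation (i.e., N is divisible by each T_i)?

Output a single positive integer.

Gear k returns to start when N is a multiple of T_k.
All gears at start simultaneously when N is a common multiple of [13, 21]; the smallest such N is lcm(13, 21).
Start: lcm = T0 = 13
Fold in T1=21: gcd(13, 21) = 1; lcm(13, 21) = 13 * 21 / 1 = 273 / 1 = 273
Full cycle length = 273

Answer: 273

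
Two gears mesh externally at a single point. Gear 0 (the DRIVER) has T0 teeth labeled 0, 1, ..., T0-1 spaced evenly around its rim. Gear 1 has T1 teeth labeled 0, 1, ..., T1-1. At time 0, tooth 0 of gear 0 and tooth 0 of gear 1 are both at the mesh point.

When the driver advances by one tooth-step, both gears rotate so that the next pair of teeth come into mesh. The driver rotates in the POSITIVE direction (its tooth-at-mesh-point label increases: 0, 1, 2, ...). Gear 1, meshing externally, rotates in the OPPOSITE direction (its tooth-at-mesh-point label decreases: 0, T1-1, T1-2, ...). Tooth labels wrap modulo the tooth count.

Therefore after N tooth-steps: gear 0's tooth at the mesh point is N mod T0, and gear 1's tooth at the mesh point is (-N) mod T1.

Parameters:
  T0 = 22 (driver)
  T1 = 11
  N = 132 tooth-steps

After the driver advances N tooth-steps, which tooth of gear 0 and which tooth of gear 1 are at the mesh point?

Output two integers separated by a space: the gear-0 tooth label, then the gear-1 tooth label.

Answer: 0 0

Derivation:
Gear 0 (driver, T0=22): tooth at mesh = N mod T0
  132 = 6 * 22 + 0, so 132 mod 22 = 0
  gear 0 tooth = 0
Gear 1 (driven, T1=11): tooth at mesh = (-N) mod T1
  132 = 12 * 11 + 0, so 132 mod 11 = 0
  (-132) mod 11 = 0
Mesh after 132 steps: gear-0 tooth 0 meets gear-1 tooth 0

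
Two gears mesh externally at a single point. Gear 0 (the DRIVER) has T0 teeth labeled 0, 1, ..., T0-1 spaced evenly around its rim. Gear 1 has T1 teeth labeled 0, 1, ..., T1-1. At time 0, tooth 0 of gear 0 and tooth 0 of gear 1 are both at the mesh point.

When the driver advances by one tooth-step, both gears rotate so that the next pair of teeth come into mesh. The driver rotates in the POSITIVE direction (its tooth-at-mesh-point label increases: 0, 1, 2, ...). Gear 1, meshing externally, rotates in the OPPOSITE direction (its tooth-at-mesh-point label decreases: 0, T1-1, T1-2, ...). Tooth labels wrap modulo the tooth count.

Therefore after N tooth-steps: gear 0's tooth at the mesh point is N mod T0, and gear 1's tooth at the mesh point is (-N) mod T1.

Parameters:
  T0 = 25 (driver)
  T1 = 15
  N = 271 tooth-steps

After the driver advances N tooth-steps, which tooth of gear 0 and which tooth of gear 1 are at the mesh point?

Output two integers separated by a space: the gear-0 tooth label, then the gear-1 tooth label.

Answer: 21 14

Derivation:
Gear 0 (driver, T0=25): tooth at mesh = N mod T0
  271 = 10 * 25 + 21, so 271 mod 25 = 21
  gear 0 tooth = 21
Gear 1 (driven, T1=15): tooth at mesh = (-N) mod T1
  271 = 18 * 15 + 1, so 271 mod 15 = 1
  (-271) mod 15 = (-1) mod 15 = 15 - 1 = 14
Mesh after 271 steps: gear-0 tooth 21 meets gear-1 tooth 14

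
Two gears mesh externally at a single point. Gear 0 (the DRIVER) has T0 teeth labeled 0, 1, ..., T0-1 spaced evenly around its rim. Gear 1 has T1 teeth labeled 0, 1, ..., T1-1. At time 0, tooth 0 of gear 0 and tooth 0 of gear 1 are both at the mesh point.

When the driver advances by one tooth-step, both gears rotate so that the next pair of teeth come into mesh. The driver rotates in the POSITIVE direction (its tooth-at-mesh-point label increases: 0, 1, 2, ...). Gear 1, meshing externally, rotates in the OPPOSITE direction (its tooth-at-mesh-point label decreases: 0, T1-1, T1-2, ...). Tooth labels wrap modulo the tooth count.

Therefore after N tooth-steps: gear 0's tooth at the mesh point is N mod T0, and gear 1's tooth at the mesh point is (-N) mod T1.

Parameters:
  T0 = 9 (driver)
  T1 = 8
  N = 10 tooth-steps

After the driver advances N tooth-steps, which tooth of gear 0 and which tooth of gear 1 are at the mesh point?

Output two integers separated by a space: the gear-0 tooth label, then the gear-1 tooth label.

Answer: 1 6

Derivation:
Gear 0 (driver, T0=9): tooth at mesh = N mod T0
  10 = 1 * 9 + 1, so 10 mod 9 = 1
  gear 0 tooth = 1
Gear 1 (driven, T1=8): tooth at mesh = (-N) mod T1
  10 = 1 * 8 + 2, so 10 mod 8 = 2
  (-10) mod 8 = (-2) mod 8 = 8 - 2 = 6
Mesh after 10 steps: gear-0 tooth 1 meets gear-1 tooth 6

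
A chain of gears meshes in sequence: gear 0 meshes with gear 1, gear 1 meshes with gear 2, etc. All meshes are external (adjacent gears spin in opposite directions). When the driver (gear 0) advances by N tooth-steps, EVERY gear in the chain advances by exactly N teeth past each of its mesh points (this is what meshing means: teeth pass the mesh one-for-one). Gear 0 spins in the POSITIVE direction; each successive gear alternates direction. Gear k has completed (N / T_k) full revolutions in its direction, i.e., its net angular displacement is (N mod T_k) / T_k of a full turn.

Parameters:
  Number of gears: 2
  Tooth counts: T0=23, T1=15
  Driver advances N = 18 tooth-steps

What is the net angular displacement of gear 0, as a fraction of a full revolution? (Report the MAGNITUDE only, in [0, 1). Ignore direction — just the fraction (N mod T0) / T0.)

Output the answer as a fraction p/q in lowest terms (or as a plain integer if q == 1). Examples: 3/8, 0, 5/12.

Answer: 18/23

Derivation:
Chain of 2 gears, tooth counts: [23, 15]
  gear 0: T0=23, direction=positive, advance = 18 mod 23 = 18 teeth = 18/23 turn
  gear 1: T1=15, direction=negative, advance = 18 mod 15 = 3 teeth = 3/15 turn
Gear 0: 18 mod 23 = 18
Fraction = 18 / 23 = 18/23 (gcd(18,23)=1) = 18/23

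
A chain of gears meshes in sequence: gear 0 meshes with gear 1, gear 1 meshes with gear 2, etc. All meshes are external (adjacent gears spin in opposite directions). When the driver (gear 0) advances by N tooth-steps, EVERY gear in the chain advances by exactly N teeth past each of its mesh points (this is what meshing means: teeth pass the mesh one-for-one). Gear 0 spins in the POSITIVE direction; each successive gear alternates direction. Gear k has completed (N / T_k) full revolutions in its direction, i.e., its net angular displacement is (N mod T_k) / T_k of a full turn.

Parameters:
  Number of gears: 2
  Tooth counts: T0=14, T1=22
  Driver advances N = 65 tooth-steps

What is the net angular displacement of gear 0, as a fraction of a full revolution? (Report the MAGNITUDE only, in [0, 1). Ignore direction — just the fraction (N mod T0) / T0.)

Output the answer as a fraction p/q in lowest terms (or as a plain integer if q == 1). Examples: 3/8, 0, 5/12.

Chain of 2 gears, tooth counts: [14, 22]
  gear 0: T0=14, direction=positive, advance = 65 mod 14 = 9 teeth = 9/14 turn
  gear 1: T1=22, direction=negative, advance = 65 mod 22 = 21 teeth = 21/22 turn
Gear 0: 65 mod 14 = 9
Fraction = 9 / 14 = 9/14 (gcd(9,14)=1) = 9/14

Answer: 9/14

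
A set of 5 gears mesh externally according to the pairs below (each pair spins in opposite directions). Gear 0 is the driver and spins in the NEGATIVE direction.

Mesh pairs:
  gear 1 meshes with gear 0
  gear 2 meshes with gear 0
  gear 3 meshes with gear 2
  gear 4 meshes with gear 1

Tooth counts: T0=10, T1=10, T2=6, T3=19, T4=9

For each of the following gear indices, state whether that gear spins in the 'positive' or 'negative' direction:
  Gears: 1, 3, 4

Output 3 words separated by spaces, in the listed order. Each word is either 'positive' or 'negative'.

Answer: positive negative negative

Derivation:
Gear 0 (driver): negative (depth 0)
  gear 1: meshes with gear 0 -> depth 1 -> positive (opposite of gear 0)
  gear 2: meshes with gear 0 -> depth 1 -> positive (opposite of gear 0)
  gear 3: meshes with gear 2 -> depth 2 -> negative (opposite of gear 2)
  gear 4: meshes with gear 1 -> depth 2 -> negative (opposite of gear 1)
Queried indices 1, 3, 4 -> positive, negative, negative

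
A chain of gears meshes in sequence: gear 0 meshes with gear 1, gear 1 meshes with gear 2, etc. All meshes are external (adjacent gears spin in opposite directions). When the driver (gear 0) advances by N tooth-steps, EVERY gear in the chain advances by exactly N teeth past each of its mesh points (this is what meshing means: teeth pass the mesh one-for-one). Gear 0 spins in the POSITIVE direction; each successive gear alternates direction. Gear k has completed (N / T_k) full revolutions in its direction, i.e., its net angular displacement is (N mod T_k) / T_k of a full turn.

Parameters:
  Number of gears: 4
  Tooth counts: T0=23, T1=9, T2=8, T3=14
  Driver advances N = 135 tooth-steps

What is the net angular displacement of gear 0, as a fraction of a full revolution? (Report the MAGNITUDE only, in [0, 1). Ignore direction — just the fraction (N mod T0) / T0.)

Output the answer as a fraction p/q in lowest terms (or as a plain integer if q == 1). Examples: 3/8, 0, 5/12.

Chain of 4 gears, tooth counts: [23, 9, 8, 14]
  gear 0: T0=23, direction=positive, advance = 135 mod 23 = 20 teeth = 20/23 turn
  gear 1: T1=9, direction=negative, advance = 135 mod 9 = 0 teeth = 0/9 turn
  gear 2: T2=8, direction=positive, advance = 135 mod 8 = 7 teeth = 7/8 turn
  gear 3: T3=14, direction=negative, advance = 135 mod 14 = 9 teeth = 9/14 turn
Gear 0: 135 mod 23 = 20
Fraction = 20 / 23 = 20/23 (gcd(20,23)=1) = 20/23

Answer: 20/23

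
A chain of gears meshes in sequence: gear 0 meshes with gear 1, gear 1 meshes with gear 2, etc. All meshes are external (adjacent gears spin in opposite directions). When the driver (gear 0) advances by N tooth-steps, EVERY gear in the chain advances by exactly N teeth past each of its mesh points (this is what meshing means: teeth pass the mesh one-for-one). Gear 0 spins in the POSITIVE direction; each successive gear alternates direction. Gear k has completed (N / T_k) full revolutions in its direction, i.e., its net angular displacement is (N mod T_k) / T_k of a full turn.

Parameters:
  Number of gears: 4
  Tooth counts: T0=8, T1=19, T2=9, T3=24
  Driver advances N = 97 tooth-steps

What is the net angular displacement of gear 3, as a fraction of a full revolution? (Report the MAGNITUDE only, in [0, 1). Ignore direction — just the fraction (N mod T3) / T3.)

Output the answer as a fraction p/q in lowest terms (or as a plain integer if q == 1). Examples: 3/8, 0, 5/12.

Answer: 1/24

Derivation:
Chain of 4 gears, tooth counts: [8, 19, 9, 24]
  gear 0: T0=8, direction=positive, advance = 97 mod 8 = 1 teeth = 1/8 turn
  gear 1: T1=19, direction=negative, advance = 97 mod 19 = 2 teeth = 2/19 turn
  gear 2: T2=9, direction=positive, advance = 97 mod 9 = 7 teeth = 7/9 turn
  gear 3: T3=24, direction=negative, advance = 97 mod 24 = 1 teeth = 1/24 turn
Gear 3: 97 mod 24 = 1
Fraction = 1 / 24 = 1/24 (gcd(1,24)=1) = 1/24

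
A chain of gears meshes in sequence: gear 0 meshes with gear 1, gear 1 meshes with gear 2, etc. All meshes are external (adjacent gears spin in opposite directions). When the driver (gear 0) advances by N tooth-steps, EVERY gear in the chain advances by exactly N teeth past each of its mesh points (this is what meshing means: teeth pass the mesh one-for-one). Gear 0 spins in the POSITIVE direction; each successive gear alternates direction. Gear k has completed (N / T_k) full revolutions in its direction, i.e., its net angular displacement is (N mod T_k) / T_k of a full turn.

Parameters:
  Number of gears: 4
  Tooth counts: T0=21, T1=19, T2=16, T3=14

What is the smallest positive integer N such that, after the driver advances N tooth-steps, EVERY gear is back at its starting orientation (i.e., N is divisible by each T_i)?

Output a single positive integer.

Gear k returns to start when N is a multiple of T_k.
All gears at start simultaneously when N is a common multiple of [21, 19, 16, 14]; the smallest such N is lcm(21, 19, 16, 14).
Start: lcm = T0 = 21
Fold in T1=19: gcd(21, 19) = 1; lcm(21, 19) = 21 * 19 / 1 = 399 / 1 = 399
Fold in T2=16: gcd(399, 16) = 1; lcm(399, 16) = 399 * 16 / 1 = 6384 / 1 = 6384
Fold in T3=14: gcd(6384, 14) = 14; lcm(6384, 14) = 6384 * 14 / 14 = 89376 / 14 = 6384
Full cycle length = 6384

Answer: 6384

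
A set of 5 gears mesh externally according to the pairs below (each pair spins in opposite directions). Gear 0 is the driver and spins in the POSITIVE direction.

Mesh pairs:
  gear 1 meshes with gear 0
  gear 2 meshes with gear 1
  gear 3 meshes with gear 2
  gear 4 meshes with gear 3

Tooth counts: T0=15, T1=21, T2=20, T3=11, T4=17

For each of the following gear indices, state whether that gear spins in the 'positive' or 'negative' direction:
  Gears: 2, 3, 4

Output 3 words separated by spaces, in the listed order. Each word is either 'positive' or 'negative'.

Gear 0 (driver): positive (depth 0)
  gear 1: meshes with gear 0 -> depth 1 -> negative (opposite of gear 0)
  gear 2: meshes with gear 1 -> depth 2 -> positive (opposite of gear 1)
  gear 3: meshes with gear 2 -> depth 3 -> negative (opposite of gear 2)
  gear 4: meshes with gear 3 -> depth 4 -> positive (opposite of gear 3)
Queried indices 2, 3, 4 -> positive, negative, positive

Answer: positive negative positive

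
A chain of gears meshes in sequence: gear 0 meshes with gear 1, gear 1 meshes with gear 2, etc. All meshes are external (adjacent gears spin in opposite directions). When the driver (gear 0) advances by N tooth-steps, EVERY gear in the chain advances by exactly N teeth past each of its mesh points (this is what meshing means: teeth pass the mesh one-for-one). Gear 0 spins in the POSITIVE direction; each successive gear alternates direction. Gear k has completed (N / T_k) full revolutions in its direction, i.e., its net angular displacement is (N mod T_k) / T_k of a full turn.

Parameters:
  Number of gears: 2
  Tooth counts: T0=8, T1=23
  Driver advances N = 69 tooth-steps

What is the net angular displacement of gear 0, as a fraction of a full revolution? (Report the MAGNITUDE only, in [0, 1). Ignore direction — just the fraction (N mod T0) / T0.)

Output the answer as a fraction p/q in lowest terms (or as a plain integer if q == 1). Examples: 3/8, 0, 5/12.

Answer: 5/8

Derivation:
Chain of 2 gears, tooth counts: [8, 23]
  gear 0: T0=8, direction=positive, advance = 69 mod 8 = 5 teeth = 5/8 turn
  gear 1: T1=23, direction=negative, advance = 69 mod 23 = 0 teeth = 0/23 turn
Gear 0: 69 mod 8 = 5
Fraction = 5 / 8 = 5/8 (gcd(5,8)=1) = 5/8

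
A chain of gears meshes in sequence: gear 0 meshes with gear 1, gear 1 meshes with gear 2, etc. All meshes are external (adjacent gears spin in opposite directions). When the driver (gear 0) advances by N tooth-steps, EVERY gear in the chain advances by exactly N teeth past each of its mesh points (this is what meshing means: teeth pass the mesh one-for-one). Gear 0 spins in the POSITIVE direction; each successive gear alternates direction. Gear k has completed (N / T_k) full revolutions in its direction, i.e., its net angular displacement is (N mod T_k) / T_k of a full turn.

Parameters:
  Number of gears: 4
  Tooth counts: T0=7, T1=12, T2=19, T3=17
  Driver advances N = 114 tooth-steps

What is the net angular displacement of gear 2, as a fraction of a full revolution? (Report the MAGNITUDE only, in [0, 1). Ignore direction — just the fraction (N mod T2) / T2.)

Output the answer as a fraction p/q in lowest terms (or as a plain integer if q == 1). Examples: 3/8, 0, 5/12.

Chain of 4 gears, tooth counts: [7, 12, 19, 17]
  gear 0: T0=7, direction=positive, advance = 114 mod 7 = 2 teeth = 2/7 turn
  gear 1: T1=12, direction=negative, advance = 114 mod 12 = 6 teeth = 6/12 turn
  gear 2: T2=19, direction=positive, advance = 114 mod 19 = 0 teeth = 0/19 turn
  gear 3: T3=17, direction=negative, advance = 114 mod 17 = 12 teeth = 12/17 turn
Gear 2: 114 mod 19 = 0
Fraction = 0 / 19 = 0/1 (gcd(0,19)=19) = 0

Answer: 0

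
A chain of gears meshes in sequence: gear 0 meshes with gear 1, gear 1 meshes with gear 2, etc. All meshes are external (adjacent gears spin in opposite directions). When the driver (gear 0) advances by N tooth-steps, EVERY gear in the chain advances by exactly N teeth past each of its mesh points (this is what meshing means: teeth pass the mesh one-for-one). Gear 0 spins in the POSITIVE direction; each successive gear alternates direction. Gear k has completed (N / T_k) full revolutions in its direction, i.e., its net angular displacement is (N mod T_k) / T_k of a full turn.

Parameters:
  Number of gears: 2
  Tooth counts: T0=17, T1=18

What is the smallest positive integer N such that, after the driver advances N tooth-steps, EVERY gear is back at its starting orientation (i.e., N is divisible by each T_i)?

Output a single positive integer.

Answer: 306

Derivation:
Gear k returns to start when N is a multiple of T_k.
All gears at start simultaneously when N is a common multiple of [17, 18]; the smallest such N is lcm(17, 18).
Start: lcm = T0 = 17
Fold in T1=18: gcd(17, 18) = 1; lcm(17, 18) = 17 * 18 / 1 = 306 / 1 = 306
Full cycle length = 306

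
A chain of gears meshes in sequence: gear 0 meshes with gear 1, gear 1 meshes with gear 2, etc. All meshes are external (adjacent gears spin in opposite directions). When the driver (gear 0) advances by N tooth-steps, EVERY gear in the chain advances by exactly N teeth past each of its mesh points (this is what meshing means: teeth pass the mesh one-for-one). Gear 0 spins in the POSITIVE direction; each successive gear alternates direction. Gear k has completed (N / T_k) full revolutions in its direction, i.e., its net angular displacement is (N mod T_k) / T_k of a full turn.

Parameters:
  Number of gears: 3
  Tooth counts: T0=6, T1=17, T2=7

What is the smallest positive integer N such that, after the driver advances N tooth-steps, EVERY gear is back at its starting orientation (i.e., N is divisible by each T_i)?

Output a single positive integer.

Gear k returns to start when N is a multiple of T_k.
All gears at start simultaneously when N is a common multiple of [6, 17, 7]; the smallest such N is lcm(6, 17, 7).
Start: lcm = T0 = 6
Fold in T1=17: gcd(6, 17) = 1; lcm(6, 17) = 6 * 17 / 1 = 102 / 1 = 102
Fold in T2=7: gcd(102, 7) = 1; lcm(102, 7) = 102 * 7 / 1 = 714 / 1 = 714
Full cycle length = 714

Answer: 714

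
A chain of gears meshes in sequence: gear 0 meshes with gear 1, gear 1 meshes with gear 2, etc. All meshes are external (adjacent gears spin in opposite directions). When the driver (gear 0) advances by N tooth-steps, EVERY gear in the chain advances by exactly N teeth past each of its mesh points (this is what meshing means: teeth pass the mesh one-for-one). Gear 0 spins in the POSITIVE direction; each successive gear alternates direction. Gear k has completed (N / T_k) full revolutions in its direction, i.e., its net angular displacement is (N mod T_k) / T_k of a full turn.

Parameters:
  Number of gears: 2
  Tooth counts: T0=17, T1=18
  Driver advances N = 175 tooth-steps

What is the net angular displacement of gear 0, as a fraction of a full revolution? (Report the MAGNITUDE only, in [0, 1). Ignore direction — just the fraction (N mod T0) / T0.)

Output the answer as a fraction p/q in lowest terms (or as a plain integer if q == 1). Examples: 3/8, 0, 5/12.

Chain of 2 gears, tooth counts: [17, 18]
  gear 0: T0=17, direction=positive, advance = 175 mod 17 = 5 teeth = 5/17 turn
  gear 1: T1=18, direction=negative, advance = 175 mod 18 = 13 teeth = 13/18 turn
Gear 0: 175 mod 17 = 5
Fraction = 5 / 17 = 5/17 (gcd(5,17)=1) = 5/17

Answer: 5/17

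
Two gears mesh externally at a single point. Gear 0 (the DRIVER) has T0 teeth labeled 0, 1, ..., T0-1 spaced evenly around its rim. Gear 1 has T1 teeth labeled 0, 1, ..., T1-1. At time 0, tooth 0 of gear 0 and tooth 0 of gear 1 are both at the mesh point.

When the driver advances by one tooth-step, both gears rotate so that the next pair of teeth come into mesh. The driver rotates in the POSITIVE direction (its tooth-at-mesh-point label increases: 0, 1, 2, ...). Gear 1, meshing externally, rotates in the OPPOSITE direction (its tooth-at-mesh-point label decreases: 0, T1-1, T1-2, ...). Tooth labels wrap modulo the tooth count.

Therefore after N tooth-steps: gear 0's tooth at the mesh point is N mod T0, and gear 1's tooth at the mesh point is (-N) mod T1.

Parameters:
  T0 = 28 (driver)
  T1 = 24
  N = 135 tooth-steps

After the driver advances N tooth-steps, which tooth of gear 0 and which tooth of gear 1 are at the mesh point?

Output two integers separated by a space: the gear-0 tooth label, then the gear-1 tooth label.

Answer: 23 9

Derivation:
Gear 0 (driver, T0=28): tooth at mesh = N mod T0
  135 = 4 * 28 + 23, so 135 mod 28 = 23
  gear 0 tooth = 23
Gear 1 (driven, T1=24): tooth at mesh = (-N) mod T1
  135 = 5 * 24 + 15, so 135 mod 24 = 15
  (-135) mod 24 = (-15) mod 24 = 24 - 15 = 9
Mesh after 135 steps: gear-0 tooth 23 meets gear-1 tooth 9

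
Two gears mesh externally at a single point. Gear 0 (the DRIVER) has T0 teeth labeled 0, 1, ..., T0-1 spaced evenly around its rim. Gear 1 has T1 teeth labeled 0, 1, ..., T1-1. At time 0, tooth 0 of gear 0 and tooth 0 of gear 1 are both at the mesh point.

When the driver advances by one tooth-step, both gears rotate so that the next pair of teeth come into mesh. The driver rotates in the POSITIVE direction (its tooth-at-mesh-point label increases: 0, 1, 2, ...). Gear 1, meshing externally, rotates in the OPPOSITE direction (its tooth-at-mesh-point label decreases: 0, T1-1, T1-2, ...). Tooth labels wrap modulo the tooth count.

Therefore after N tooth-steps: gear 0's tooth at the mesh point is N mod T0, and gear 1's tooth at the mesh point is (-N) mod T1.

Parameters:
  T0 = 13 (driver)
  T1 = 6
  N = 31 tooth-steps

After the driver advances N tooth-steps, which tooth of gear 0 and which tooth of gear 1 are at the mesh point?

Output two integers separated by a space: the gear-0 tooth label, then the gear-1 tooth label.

Gear 0 (driver, T0=13): tooth at mesh = N mod T0
  31 = 2 * 13 + 5, so 31 mod 13 = 5
  gear 0 tooth = 5
Gear 1 (driven, T1=6): tooth at mesh = (-N) mod T1
  31 = 5 * 6 + 1, so 31 mod 6 = 1
  (-31) mod 6 = (-1) mod 6 = 6 - 1 = 5
Mesh after 31 steps: gear-0 tooth 5 meets gear-1 tooth 5

Answer: 5 5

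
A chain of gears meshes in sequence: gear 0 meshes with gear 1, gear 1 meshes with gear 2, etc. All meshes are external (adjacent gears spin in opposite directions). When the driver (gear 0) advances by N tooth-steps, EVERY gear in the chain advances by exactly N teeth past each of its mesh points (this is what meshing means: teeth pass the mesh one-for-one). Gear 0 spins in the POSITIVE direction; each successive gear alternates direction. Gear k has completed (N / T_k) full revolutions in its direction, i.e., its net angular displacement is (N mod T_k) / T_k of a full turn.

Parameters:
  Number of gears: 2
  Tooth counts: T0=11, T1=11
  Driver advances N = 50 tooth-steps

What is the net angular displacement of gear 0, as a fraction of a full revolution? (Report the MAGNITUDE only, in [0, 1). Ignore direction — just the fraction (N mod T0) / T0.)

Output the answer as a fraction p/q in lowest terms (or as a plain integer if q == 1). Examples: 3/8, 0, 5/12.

Chain of 2 gears, tooth counts: [11, 11]
  gear 0: T0=11, direction=positive, advance = 50 mod 11 = 6 teeth = 6/11 turn
  gear 1: T1=11, direction=negative, advance = 50 mod 11 = 6 teeth = 6/11 turn
Gear 0: 50 mod 11 = 6
Fraction = 6 / 11 = 6/11 (gcd(6,11)=1) = 6/11

Answer: 6/11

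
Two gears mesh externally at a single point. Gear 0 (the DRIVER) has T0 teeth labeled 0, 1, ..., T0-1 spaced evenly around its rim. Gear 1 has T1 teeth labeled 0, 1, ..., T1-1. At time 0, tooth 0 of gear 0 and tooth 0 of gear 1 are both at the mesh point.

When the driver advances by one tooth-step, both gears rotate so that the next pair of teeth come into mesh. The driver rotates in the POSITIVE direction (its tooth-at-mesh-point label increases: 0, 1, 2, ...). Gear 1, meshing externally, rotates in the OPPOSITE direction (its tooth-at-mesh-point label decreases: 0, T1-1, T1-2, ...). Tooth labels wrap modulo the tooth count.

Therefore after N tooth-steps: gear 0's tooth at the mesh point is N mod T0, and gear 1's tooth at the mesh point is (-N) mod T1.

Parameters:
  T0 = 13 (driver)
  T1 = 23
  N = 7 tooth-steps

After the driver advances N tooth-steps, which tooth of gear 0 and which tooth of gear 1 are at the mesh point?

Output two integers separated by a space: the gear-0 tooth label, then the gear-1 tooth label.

Gear 0 (driver, T0=13): tooth at mesh = N mod T0
  7 = 0 * 13 + 7, so 7 mod 13 = 7
  gear 0 tooth = 7
Gear 1 (driven, T1=23): tooth at mesh = (-N) mod T1
  7 = 0 * 23 + 7, so 7 mod 23 = 7
  (-7) mod 23 = (-7) mod 23 = 23 - 7 = 16
Mesh after 7 steps: gear-0 tooth 7 meets gear-1 tooth 16

Answer: 7 16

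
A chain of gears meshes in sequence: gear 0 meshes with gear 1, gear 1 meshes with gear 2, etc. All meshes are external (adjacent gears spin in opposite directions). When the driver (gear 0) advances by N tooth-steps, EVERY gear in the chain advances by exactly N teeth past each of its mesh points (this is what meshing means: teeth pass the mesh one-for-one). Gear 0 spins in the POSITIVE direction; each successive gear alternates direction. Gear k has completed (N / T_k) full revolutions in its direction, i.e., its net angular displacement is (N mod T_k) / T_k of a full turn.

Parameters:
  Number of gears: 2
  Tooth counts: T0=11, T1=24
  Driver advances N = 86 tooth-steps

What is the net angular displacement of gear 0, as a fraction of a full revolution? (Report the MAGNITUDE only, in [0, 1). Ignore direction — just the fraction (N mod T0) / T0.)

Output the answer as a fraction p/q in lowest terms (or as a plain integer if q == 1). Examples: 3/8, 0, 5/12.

Answer: 9/11

Derivation:
Chain of 2 gears, tooth counts: [11, 24]
  gear 0: T0=11, direction=positive, advance = 86 mod 11 = 9 teeth = 9/11 turn
  gear 1: T1=24, direction=negative, advance = 86 mod 24 = 14 teeth = 14/24 turn
Gear 0: 86 mod 11 = 9
Fraction = 9 / 11 = 9/11 (gcd(9,11)=1) = 9/11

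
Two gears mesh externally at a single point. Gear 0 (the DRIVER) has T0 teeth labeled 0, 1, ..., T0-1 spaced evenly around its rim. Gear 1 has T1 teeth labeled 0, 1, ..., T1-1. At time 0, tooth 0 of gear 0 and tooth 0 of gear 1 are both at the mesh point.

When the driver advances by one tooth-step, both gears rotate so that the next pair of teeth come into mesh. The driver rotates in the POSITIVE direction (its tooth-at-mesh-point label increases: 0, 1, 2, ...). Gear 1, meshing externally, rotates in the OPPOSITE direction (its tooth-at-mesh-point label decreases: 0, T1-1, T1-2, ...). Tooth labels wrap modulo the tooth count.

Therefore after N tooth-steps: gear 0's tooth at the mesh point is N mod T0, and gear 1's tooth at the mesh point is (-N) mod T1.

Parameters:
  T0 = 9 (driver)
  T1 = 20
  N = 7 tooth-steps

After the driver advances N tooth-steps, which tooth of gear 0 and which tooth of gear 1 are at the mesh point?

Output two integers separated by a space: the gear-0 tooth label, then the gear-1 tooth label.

Gear 0 (driver, T0=9): tooth at mesh = N mod T0
  7 = 0 * 9 + 7, so 7 mod 9 = 7
  gear 0 tooth = 7
Gear 1 (driven, T1=20): tooth at mesh = (-N) mod T1
  7 = 0 * 20 + 7, so 7 mod 20 = 7
  (-7) mod 20 = (-7) mod 20 = 20 - 7 = 13
Mesh after 7 steps: gear-0 tooth 7 meets gear-1 tooth 13

Answer: 7 13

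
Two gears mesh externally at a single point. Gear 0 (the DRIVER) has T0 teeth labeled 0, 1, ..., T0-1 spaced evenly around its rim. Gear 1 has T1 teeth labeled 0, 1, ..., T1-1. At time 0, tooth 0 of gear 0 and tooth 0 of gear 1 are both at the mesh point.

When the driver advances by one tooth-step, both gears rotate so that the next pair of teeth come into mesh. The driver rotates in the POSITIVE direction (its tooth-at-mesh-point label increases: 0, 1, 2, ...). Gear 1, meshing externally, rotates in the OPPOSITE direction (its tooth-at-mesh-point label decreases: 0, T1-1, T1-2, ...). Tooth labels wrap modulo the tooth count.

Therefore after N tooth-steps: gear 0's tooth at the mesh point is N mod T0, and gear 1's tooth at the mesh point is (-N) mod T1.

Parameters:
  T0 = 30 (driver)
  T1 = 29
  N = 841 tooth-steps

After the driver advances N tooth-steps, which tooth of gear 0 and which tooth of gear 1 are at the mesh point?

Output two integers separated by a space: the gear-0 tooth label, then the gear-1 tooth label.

Answer: 1 0

Derivation:
Gear 0 (driver, T0=30): tooth at mesh = N mod T0
  841 = 28 * 30 + 1, so 841 mod 30 = 1
  gear 0 tooth = 1
Gear 1 (driven, T1=29): tooth at mesh = (-N) mod T1
  841 = 29 * 29 + 0, so 841 mod 29 = 0
  (-841) mod 29 = 0
Mesh after 841 steps: gear-0 tooth 1 meets gear-1 tooth 0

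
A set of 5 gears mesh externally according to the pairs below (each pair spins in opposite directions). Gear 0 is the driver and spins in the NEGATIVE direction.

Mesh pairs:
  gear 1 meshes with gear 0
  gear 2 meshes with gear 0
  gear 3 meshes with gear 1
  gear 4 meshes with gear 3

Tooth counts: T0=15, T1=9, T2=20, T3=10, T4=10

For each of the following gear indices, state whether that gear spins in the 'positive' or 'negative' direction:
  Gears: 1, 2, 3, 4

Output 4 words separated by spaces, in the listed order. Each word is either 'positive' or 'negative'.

Answer: positive positive negative positive

Derivation:
Gear 0 (driver): negative (depth 0)
  gear 1: meshes with gear 0 -> depth 1 -> positive (opposite of gear 0)
  gear 2: meshes with gear 0 -> depth 1 -> positive (opposite of gear 0)
  gear 3: meshes with gear 1 -> depth 2 -> negative (opposite of gear 1)
  gear 4: meshes with gear 3 -> depth 3 -> positive (opposite of gear 3)
Queried indices 1, 2, 3, 4 -> positive, positive, negative, positive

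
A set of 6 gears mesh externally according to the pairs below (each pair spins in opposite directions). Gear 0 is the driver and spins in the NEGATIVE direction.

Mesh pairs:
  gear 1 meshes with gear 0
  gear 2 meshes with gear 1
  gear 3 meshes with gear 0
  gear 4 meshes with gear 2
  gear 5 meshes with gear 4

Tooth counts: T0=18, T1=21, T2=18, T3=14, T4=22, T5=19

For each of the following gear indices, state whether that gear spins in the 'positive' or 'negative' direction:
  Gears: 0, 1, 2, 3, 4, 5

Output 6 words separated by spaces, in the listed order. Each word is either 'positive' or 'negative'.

Gear 0 (driver): negative (depth 0)
  gear 1: meshes with gear 0 -> depth 1 -> positive (opposite of gear 0)
  gear 2: meshes with gear 1 -> depth 2 -> negative (opposite of gear 1)
  gear 3: meshes with gear 0 -> depth 1 -> positive (opposite of gear 0)
  gear 4: meshes with gear 2 -> depth 3 -> positive (opposite of gear 2)
  gear 5: meshes with gear 4 -> depth 4 -> negative (opposite of gear 4)
Queried indices 0, 1, 2, 3, 4, 5 -> negative, positive, negative, positive, positive, negative

Answer: negative positive negative positive positive negative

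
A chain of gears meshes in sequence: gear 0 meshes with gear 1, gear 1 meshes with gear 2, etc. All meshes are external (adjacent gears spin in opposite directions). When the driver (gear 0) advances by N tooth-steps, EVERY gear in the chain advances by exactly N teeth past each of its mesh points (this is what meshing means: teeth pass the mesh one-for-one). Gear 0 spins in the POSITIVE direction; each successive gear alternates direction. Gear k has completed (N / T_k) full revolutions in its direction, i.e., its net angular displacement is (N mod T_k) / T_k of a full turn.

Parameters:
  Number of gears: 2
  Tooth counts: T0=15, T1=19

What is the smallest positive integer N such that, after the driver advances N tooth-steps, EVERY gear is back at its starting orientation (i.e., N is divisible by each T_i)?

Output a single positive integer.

Gear k returns to start when N is a multiple of T_k.
All gears at start simultaneously when N is a common multiple of [15, 19]; the smallest such N is lcm(15, 19).
Start: lcm = T0 = 15
Fold in T1=19: gcd(15, 19) = 1; lcm(15, 19) = 15 * 19 / 1 = 285 / 1 = 285
Full cycle length = 285

Answer: 285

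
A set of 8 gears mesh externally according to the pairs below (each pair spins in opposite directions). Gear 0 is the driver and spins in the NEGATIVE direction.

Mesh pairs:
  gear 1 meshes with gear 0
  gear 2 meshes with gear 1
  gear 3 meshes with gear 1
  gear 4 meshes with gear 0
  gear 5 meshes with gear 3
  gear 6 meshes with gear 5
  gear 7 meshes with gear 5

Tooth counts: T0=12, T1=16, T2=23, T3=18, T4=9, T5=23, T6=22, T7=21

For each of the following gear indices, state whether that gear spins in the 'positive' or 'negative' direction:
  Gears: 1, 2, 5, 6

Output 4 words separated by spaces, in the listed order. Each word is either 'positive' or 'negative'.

Gear 0 (driver): negative (depth 0)
  gear 1: meshes with gear 0 -> depth 1 -> positive (opposite of gear 0)
  gear 2: meshes with gear 1 -> depth 2 -> negative (opposite of gear 1)
  gear 3: meshes with gear 1 -> depth 2 -> negative (opposite of gear 1)
  gear 4: meshes with gear 0 -> depth 1 -> positive (opposite of gear 0)
  gear 5: meshes with gear 3 -> depth 3 -> positive (opposite of gear 3)
  gear 6: meshes with gear 5 -> depth 4 -> negative (opposite of gear 5)
  gear 7: meshes with gear 5 -> depth 4 -> negative (opposite of gear 5)
Queried indices 1, 2, 5, 6 -> positive, negative, positive, negative

Answer: positive negative positive negative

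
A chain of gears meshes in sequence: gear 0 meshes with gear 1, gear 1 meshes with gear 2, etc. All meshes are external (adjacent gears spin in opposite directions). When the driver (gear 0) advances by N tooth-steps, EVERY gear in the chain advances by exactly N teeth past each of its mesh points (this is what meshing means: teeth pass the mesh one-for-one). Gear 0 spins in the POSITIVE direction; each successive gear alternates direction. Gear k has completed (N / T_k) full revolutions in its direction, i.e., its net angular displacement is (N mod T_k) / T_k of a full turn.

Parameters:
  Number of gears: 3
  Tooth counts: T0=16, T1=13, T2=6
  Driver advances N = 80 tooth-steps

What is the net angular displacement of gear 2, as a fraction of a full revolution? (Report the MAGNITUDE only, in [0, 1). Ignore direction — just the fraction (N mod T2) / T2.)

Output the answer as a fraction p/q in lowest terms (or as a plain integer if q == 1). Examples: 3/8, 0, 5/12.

Chain of 3 gears, tooth counts: [16, 13, 6]
  gear 0: T0=16, direction=positive, advance = 80 mod 16 = 0 teeth = 0/16 turn
  gear 1: T1=13, direction=negative, advance = 80 mod 13 = 2 teeth = 2/13 turn
  gear 2: T2=6, direction=positive, advance = 80 mod 6 = 2 teeth = 2/6 turn
Gear 2: 80 mod 6 = 2
Fraction = 2 / 6 = 1/3 (gcd(2,6)=2) = 1/3

Answer: 1/3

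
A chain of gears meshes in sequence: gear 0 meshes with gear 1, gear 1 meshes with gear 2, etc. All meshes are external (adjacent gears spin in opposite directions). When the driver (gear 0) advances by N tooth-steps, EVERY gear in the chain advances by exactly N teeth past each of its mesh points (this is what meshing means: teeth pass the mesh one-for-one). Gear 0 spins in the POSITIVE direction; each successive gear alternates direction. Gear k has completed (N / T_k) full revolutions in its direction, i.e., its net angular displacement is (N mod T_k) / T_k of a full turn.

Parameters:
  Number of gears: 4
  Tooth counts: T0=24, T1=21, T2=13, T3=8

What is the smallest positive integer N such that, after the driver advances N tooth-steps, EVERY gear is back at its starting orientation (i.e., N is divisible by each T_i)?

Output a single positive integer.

Answer: 2184

Derivation:
Gear k returns to start when N is a multiple of T_k.
All gears at start simultaneously when N is a common multiple of [24, 21, 13, 8]; the smallest such N is lcm(24, 21, 13, 8).
Start: lcm = T0 = 24
Fold in T1=21: gcd(24, 21) = 3; lcm(24, 21) = 24 * 21 / 3 = 504 / 3 = 168
Fold in T2=13: gcd(168, 13) = 1; lcm(168, 13) = 168 * 13 / 1 = 2184 / 1 = 2184
Fold in T3=8: gcd(2184, 8) = 8; lcm(2184, 8) = 2184 * 8 / 8 = 17472 / 8 = 2184
Full cycle length = 2184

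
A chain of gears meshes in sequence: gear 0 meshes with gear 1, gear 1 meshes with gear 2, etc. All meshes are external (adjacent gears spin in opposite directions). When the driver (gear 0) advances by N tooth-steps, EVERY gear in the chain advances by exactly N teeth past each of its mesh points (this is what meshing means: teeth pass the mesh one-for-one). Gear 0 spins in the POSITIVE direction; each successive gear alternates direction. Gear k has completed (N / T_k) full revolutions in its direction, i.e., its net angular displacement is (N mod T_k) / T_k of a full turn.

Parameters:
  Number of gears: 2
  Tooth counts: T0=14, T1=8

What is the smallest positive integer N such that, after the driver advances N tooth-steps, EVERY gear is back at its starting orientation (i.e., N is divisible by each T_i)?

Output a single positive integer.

Answer: 56

Derivation:
Gear k returns to start when N is a multiple of T_k.
All gears at start simultaneously when N is a common multiple of [14, 8]; the smallest such N is lcm(14, 8).
Start: lcm = T0 = 14
Fold in T1=8: gcd(14, 8) = 2; lcm(14, 8) = 14 * 8 / 2 = 112 / 2 = 56
Full cycle length = 56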